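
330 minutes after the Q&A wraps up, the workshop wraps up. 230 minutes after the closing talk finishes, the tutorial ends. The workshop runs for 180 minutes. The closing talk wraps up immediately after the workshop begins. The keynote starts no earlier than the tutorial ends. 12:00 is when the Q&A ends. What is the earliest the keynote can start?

18:20

The workshop ends at 12:00 + 330 min = 17:30.
The workshop starts at 17:30 − 180 min = 14:30.
So the closing talk ends at 14:30.
The tutorial ends at 14:30 + 230 min = 18:20.
The keynote is bounded by the tutorial, so the earliest it can start is 18:20.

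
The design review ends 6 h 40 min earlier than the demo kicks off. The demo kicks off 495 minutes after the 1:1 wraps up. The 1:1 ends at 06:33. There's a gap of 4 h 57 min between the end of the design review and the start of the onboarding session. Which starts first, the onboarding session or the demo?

the onboarding session

The demo starts at 06:33 + 495 min = 14:48.
The design review ends at 14:48 − 400 min = 08:08.
The onboarding session starts at 08:08 + 297 min = 13:05.
The onboarding session starts at 13:05 and the demo starts at 14:48, so the onboarding session is first.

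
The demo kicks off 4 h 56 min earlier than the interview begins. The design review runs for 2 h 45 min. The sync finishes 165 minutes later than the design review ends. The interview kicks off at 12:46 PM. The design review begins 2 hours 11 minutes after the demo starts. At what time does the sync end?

The demo starts at 12:46 PM − 296 min = 7:50 AM.
The design review starts at 7:50 AM + 131 min = 10:01 AM.
The design review ends at 10:01 AM + 165 min = 12:46 PM.
The sync ends at 12:46 PM + 165 min = 3:31 PM.

3:31 PM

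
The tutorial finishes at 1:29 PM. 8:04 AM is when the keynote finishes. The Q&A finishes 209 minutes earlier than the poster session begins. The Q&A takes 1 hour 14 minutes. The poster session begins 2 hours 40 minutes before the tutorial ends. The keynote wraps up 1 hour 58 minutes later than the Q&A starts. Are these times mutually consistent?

Yes

The poster session starts at 1:29 PM − 160 min = 10:49 AM.
The Q&A ends at 10:49 AM − 209 min = 7:20 AM.
The Q&A starts at 7:20 AM − 74 min = 6:06 AM.
The keynote ends at 6:06 AM + 118 min = 8:04 AM.
That matches the stated 8:04 AM, so the schedule is consistent.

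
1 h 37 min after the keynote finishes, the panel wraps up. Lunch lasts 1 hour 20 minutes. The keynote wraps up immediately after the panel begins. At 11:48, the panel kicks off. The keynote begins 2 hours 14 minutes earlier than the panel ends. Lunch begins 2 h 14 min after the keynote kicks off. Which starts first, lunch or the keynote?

the keynote

The keynote ends at 11:48.
The panel ends at 11:48 + 97 min = 13:25.
The keynote starts at 13:25 − 134 min = 11:11.
Lunch starts at 11:11 + 134 min = 13:25.
Lunch starts at 13:25 and the keynote starts at 11:11, so the keynote is first.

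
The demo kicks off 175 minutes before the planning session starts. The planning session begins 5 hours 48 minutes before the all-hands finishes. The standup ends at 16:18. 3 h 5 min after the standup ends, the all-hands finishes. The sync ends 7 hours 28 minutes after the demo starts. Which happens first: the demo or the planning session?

The all-hands ends at 16:18 + 185 min = 19:23.
The planning session starts at 19:23 − 348 min = 13:35.
The demo starts at 13:35 − 175 min = 10:40.
The demo starts at 10:40 and the planning session starts at 13:35, so the demo is first.

the demo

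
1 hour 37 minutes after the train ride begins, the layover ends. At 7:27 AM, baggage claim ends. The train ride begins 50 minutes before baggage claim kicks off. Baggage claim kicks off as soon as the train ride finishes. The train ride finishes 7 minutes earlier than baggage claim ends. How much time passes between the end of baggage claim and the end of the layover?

The train ride ends at 7:27 AM − 7 min = 7:20 AM.
So baggage claim starts at 7:20 AM.
The train ride starts at 7:20 AM − 50 min = 6:30 AM.
The layover ends at 6:30 AM + 97 min = 8:07 AM.
From 7:27 AM to 8:07 AM is 40 minutes.

40 minutes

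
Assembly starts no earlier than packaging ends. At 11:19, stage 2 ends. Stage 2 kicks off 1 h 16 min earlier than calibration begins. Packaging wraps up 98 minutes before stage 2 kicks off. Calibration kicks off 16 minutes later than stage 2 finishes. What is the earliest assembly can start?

08:41

Calibration starts at 11:19 + 16 min = 11:35.
Stage 2 starts at 11:35 − 76 min = 10:19.
Packaging ends at 10:19 − 98 min = 08:41.
Assembly is bounded by packaging, so the earliest it can start is 08:41.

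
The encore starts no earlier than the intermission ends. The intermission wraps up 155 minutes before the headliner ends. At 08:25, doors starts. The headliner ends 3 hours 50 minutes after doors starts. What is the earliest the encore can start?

The headliner ends at 08:25 + 230 min = 12:15.
The intermission ends at 12:15 − 155 min = 09:40.
The encore is bounded by the intermission, so the earliest it can start is 09:40.

09:40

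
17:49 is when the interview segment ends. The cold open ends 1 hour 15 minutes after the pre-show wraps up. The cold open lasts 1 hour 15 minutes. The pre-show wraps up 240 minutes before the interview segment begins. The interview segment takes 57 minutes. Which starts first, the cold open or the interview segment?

the cold open

The interview segment starts at 17:49 − 57 min = 16:52.
The pre-show ends at 16:52 − 240 min = 12:52.
The cold open ends at 12:52 + 75 min = 14:07.
The cold open starts at 14:07 − 75 min = 12:52.
The cold open starts at 12:52 and the interview segment starts at 16:52, so the cold open is first.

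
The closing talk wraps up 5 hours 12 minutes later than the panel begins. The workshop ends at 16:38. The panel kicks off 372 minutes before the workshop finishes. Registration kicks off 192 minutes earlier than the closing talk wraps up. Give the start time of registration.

The panel starts at 16:38 − 372 min = 10:26.
The closing talk ends at 10:26 + 312 min = 15:38.
Registration starts at 15:38 − 192 min = 12:26.

12:26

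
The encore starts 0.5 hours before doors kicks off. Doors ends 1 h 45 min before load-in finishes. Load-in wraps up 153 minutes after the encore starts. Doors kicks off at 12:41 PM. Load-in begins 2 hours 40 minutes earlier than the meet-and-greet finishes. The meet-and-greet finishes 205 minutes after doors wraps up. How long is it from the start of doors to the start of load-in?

63 minutes

The encore starts at 12:41 PM − 30 min = 12:11 PM.
Load-in ends at 12:11 PM + 153 min = 2:44 PM.
Doors ends at 2:44 PM − 105 min = 12:59 PM.
The meet-and-greet ends at 12:59 PM + 205 min = 4:24 PM.
Load-in starts at 4:24 PM − 160 min = 1:44 PM.
From 12:41 PM to 1:44 PM is 63 minutes.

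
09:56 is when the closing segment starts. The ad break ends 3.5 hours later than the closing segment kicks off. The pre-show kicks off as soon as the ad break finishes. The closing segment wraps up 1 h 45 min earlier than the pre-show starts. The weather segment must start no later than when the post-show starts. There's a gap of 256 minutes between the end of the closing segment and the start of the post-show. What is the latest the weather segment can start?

15:57

The ad break ends at 09:56 + 210 min = 13:26.
So the pre-show starts at 13:26.
The closing segment ends at 13:26 − 105 min = 11:41.
The post-show starts at 11:41 + 256 min = 15:57.
The weather segment is bounded by the post-show, so the latest it can start is 15:57.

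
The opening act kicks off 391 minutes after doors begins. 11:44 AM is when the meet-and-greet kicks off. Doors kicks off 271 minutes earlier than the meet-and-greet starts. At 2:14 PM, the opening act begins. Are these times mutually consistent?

Doors starts at 11:44 AM − 271 min = 7:13 AM.
The opening act starts at 7:13 AM + 391 min = 1:44 PM.
But the opening act is also said to start at 2:14 PM — a 30-minute conflict.

No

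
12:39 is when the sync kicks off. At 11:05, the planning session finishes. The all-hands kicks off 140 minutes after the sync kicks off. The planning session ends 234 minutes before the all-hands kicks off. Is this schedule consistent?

The all-hands starts at 12:39 + 140 min = 14:59.
The planning session ends at 14:59 − 234 min = 11:05.
That matches the stated 11:05, so the schedule is consistent.

Yes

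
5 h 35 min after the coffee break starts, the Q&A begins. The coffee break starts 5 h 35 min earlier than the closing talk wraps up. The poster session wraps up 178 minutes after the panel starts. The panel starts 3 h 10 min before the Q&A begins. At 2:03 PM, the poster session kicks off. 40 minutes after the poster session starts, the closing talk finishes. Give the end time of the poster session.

2:31 PM

The closing talk ends at 2:03 PM + 40 min = 2:43 PM.
The coffee break starts at 2:43 PM − 335 min = 9:08 AM.
The Q&A starts at 9:08 AM + 335 min = 2:43 PM.
The panel starts at 2:43 PM − 190 min = 11:33 AM.
The poster session ends at 11:33 AM + 178 min = 2:31 PM.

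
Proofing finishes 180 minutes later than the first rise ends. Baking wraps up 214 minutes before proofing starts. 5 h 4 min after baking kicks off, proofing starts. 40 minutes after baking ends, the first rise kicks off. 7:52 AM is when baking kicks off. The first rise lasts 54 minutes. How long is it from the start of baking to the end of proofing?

Proofing starts at 7:52 AM + 304 min = 12:56 PM.
Baking ends at 12:56 PM − 214 min = 9:22 AM.
The first rise starts at 9:22 AM + 40 min = 10:02 AM.
The first rise ends at 10:02 AM + 54 min = 10:56 AM.
Proofing ends at 10:56 AM + 180 min = 1:56 PM.
From 7:52 AM to 1:56 PM is 6 h 4 min.

6 h 4 min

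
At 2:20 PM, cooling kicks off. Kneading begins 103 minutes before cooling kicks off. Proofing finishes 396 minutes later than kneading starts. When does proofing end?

Kneading starts at 2:20 PM − 103 min = 12:37 PM.
Proofing ends at 12:37 PM + 396 min = 7:13 PM.

7:13 PM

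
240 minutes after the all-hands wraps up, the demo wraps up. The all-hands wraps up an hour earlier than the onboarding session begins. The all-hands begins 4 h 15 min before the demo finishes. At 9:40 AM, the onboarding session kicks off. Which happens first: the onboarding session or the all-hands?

the all-hands

The all-hands ends at 9:40 AM − 60 min = 8:40 AM.
The demo ends at 8:40 AM + 240 min = 12:40 PM.
The all-hands starts at 12:40 PM − 255 min = 8:25 AM.
The onboarding session starts at 9:40 AM and the all-hands starts at 8:25 AM, so the all-hands is first.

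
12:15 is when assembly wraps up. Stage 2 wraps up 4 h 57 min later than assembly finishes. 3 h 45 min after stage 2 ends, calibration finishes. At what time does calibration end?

20:57

Stage 2 ends at 12:15 + 297 min = 17:12.
Calibration ends at 17:12 + 225 min = 20:57.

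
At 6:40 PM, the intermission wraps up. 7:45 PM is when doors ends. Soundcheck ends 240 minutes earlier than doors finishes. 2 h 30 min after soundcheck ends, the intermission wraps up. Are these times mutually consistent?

Soundcheck ends at 7:45 PM − 240 min = 3:45 PM.
The intermission ends at 3:45 PM + 150 min = 6:15 PM.
But the intermission is also said to end at 6:40 PM — a 25-minute conflict.

No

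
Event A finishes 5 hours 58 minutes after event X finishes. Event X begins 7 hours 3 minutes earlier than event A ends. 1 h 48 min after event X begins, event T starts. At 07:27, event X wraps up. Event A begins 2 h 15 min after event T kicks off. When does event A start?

10:25

Event A ends at 07:27 + 358 min = 13:25.
Event X starts at 13:25 − 423 min = 06:22.
Event T starts at 06:22 + 108 min = 08:10.
Event A starts at 08:10 + 135 min = 10:25.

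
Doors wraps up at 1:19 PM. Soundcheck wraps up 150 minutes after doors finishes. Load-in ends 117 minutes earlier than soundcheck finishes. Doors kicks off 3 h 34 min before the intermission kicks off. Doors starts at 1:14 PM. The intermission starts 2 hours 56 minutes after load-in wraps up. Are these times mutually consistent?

Yes

Soundcheck ends at 1:19 PM + 150 min = 3:49 PM.
Load-in ends at 3:49 PM − 117 min = 1:52 PM.
The intermission starts at 1:52 PM + 176 min = 4:48 PM.
Doors starts at 4:48 PM − 214 min = 1:14 PM.
That matches the stated 1:14 PM, so the schedule is consistent.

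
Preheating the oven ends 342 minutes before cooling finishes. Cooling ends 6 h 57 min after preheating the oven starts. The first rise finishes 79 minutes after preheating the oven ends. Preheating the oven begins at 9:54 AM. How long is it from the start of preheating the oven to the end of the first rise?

Cooling ends at 9:54 AM + 417 min = 4:51 PM.
Preheating the oven ends at 4:51 PM − 342 min = 11:09 AM.
The first rise ends at 11:09 AM + 79 min = 12:28 PM.
From 9:54 AM to 12:28 PM is 2 h 34 min.

2 h 34 min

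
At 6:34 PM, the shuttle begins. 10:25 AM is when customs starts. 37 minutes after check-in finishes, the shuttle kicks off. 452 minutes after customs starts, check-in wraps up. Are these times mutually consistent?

Check-in ends at 10:25 AM + 452 min = 5:57 PM.
The shuttle starts at 5:57 PM + 37 min = 6:34 PM.
That matches the stated 6:34 PM, so the schedule is consistent.

Yes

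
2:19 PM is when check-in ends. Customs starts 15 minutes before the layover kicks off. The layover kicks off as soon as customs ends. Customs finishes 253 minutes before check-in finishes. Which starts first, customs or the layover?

customs

Customs ends at 2:19 PM − 253 min = 10:06 AM.
So the layover starts at 10:06 AM.
Customs starts at 10:06 AM − 15 min = 9:51 AM.
Customs starts at 9:51 AM and the layover starts at 10:06 AM, so customs is first.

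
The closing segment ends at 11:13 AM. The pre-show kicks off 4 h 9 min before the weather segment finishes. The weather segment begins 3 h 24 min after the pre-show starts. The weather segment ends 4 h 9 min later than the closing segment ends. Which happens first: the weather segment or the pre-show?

the pre-show

The weather segment ends at 11:13 AM + 249 min = 3:22 PM.
The pre-show starts at 3:22 PM − 249 min = 11:13 AM.
The weather segment starts at 11:13 AM + 204 min = 2:37 PM.
The weather segment starts at 2:37 PM and the pre-show starts at 11:13 AM, so the pre-show is first.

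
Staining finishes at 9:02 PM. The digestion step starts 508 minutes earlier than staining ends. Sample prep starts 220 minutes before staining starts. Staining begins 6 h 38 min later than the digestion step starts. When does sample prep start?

3:32 PM

The digestion step starts at 9:02 PM − 508 min = 12:34 PM.
Staining starts at 12:34 PM + 398 min = 7:12 PM.
Sample prep starts at 7:12 PM − 220 min = 3:32 PM.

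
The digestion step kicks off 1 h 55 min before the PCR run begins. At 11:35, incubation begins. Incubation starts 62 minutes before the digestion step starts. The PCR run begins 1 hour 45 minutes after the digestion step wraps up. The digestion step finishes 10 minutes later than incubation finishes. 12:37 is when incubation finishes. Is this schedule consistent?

Yes

The digestion step ends at 12:37 + 10 min = 12:47.
The PCR run starts at 12:47 + 105 min = 14:32.
The digestion step starts at 14:32 − 115 min = 12:37.
Incubation starts at 12:37 − 62 min = 11:35.
That matches the stated 11:35, so the schedule is consistent.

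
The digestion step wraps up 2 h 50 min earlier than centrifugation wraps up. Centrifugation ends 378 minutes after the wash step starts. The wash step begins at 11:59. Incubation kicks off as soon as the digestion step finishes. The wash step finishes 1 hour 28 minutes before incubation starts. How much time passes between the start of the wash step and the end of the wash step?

Centrifugation ends at 11:59 + 378 min = 18:17.
The digestion step ends at 18:17 − 170 min = 15:27.
So incubation starts at 15:27.
The wash step ends at 15:27 − 88 min = 13:59.
From 11:59 to 13:59 is 120 minutes.

120 minutes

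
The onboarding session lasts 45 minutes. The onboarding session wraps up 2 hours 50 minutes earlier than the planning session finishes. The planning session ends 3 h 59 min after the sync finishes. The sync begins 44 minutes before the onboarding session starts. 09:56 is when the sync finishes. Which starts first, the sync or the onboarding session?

the sync

The planning session ends at 09:56 + 239 min = 13:55.
The onboarding session ends at 13:55 − 170 min = 11:05.
The onboarding session starts at 11:05 − 45 min = 10:20.
The sync starts at 10:20 − 44 min = 09:36.
The sync starts at 09:36 and the onboarding session starts at 10:20, so the sync is first.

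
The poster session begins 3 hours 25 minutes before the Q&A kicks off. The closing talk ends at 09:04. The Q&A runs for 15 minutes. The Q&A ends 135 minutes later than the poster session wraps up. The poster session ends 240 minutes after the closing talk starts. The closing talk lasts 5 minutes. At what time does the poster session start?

The closing talk starts at 09:04 − 5 min = 08:59.
The poster session ends at 08:59 + 240 min = 12:59.
The Q&A ends at 12:59 + 135 min = 15:14.
The Q&A starts at 15:14 − 15 min = 14:59.
The poster session starts at 14:59 − 205 min = 11:34.

11:34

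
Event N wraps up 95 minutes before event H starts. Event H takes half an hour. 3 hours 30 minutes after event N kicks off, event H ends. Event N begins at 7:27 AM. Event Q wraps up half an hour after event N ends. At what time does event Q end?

Event H ends at 7:27 AM + 210 min = 10:57 AM.
Event H starts at 10:57 AM − 30 min = 10:27 AM.
Event N ends at 10:27 AM − 95 min = 8:52 AM.
Event Q ends at 8:52 AM + 30 min = 9:22 AM.

9:22 AM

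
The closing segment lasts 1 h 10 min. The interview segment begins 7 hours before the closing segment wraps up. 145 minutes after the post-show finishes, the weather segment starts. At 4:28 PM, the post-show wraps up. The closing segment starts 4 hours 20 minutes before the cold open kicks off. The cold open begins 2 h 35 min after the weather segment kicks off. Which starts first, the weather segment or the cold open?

the weather segment

The weather segment starts at 4:28 PM + 145 min = 6:53 PM.
The cold open starts at 6:53 PM + 155 min = 9:28 PM.
The weather segment starts at 6:53 PM and the cold open starts at 9:28 PM, so the weather segment is first.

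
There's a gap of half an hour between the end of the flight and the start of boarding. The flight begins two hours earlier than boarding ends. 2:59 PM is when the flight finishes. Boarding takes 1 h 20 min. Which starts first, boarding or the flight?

the flight

Boarding starts at 2:59 PM + 30 min = 3:29 PM.
Boarding ends at 3:29 PM + 80 min = 4:49 PM.
The flight starts at 4:49 PM − 120 min = 2:49 PM.
Boarding starts at 3:29 PM and the flight starts at 2:49 PM, so the flight is first.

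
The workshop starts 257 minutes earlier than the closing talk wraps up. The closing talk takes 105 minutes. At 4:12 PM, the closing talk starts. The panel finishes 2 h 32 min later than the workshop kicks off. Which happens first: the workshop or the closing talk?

The closing talk ends at 4:12 PM + 105 min = 5:57 PM.
The workshop starts at 5:57 PM − 257 min = 1:40 PM.
The workshop starts at 1:40 PM and the closing talk starts at 4:12 PM, so the workshop is first.

the workshop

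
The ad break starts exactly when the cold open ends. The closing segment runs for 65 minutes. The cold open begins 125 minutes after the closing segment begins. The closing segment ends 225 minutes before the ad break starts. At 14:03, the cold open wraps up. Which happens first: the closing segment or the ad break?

The ad break starts at 14:03.
The closing segment ends at 14:03 − 225 min = 10:18.
The closing segment starts at 10:18 − 65 min = 09:13.
The closing segment starts at 09:13 and the ad break starts at 14:03, so the closing segment is first.

the closing segment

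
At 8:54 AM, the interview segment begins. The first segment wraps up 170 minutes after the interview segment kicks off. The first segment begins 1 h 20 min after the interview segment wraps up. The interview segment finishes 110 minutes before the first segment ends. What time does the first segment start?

11:14 AM

The first segment ends at 8:54 AM + 170 min = 11:44 AM.
The interview segment ends at 11:44 AM − 110 min = 9:54 AM.
The first segment starts at 9:54 AM + 80 min = 11:14 AM.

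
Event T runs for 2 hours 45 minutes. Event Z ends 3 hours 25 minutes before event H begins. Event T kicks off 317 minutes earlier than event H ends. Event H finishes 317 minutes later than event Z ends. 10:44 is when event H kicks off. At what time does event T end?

Event Z ends at 10:44 − 205 min = 07:19.
Event H ends at 07:19 + 317 min = 12:36.
Event T starts at 12:36 − 317 min = 07:19.
Event T ends at 07:19 + 165 min = 10:04.

10:04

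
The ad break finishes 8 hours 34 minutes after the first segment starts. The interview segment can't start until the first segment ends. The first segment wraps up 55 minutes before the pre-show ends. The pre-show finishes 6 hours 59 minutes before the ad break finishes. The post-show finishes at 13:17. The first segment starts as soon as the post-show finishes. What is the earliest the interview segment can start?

13:57

The first segment starts at 13:17.
The ad break ends at 13:17 + 514 min = 21:51.
The pre-show ends at 21:51 − 419 min = 14:52.
The first segment ends at 14:52 − 55 min = 13:57.
The interview segment is bounded by the first segment, so the earliest it can start is 13:57.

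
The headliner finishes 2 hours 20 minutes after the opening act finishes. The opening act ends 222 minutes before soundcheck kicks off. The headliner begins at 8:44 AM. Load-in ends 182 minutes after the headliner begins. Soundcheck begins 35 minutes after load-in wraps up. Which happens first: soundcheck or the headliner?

Load-in ends at 8:44 AM + 182 min = 11:46 AM.
Soundcheck starts at 11:46 AM + 35 min = 12:21 PM.
Soundcheck starts at 12:21 PM and the headliner starts at 8:44 AM, so the headliner is first.

the headliner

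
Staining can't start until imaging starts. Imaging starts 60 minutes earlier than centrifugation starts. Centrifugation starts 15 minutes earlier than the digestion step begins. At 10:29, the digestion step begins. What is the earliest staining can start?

Centrifugation starts at 10:29 − 15 min = 10:14.
Imaging starts at 10:14 − 60 min = 09:14.
Staining is bounded by imaging, so the earliest it can start is 09:14.

09:14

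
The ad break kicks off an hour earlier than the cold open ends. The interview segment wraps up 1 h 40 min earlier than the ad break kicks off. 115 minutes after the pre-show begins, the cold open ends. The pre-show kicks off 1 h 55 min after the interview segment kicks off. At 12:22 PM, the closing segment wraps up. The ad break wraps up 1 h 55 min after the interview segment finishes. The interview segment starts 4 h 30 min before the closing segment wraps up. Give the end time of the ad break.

The interview segment starts at 12:22 PM − 270 min = 7:52 AM.
The pre-show starts at 7:52 AM + 115 min = 9:47 AM.
The cold open ends at 9:47 AM + 115 min = 11:42 AM.
The ad break starts at 11:42 AM − 60 min = 10:42 AM.
The interview segment ends at 10:42 AM − 100 min = 9:02 AM.
The ad break ends at 9:02 AM + 115 min = 10:57 AM.

10:57 AM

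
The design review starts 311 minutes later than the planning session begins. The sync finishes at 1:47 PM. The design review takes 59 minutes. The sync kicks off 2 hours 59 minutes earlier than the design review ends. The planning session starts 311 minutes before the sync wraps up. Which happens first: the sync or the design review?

the sync

The planning session starts at 1:47 PM − 311 min = 8:36 AM.
The design review starts at 8:36 AM + 311 min = 1:47 PM.
The design review ends at 1:47 PM + 59 min = 2:46 PM.
The sync starts at 2:46 PM − 179 min = 11:47 AM.
The sync starts at 11:47 AM and the design review starts at 1:47 PM, so the sync is first.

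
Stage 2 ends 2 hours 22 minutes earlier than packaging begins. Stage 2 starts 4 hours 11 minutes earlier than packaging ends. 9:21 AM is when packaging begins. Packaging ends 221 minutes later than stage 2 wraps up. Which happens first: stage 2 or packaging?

Stage 2 ends at 9:21 AM − 142 min = 6:59 AM.
Packaging ends at 6:59 AM + 221 min = 10:40 AM.
Stage 2 starts at 10:40 AM − 251 min = 6:29 AM.
Stage 2 starts at 6:29 AM and packaging starts at 9:21 AM, so stage 2 is first.

stage 2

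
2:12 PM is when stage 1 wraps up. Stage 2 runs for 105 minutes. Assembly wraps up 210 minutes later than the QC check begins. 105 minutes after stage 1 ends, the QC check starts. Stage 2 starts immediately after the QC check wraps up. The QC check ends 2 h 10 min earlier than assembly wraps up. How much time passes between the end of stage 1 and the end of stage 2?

The QC check starts at 2:12 PM + 105 min = 3:57 PM.
Assembly ends at 3:57 PM + 210 min = 7:27 PM.
The QC check ends at 7:27 PM − 130 min = 5:17 PM.
So stage 2 starts at 5:17 PM.
Stage 2 ends at 5:17 PM + 105 min = 7:02 PM.
From 2:12 PM to 7:02 PM is 290 minutes.

290 minutes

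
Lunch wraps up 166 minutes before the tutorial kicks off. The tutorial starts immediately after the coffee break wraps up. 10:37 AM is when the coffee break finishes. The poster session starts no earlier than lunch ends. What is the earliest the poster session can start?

The tutorial starts at 10:37 AM.
Lunch ends at 10:37 AM − 166 min = 7:51 AM.
The poster session is bounded by lunch, so the earliest it can start is 7:51 AM.

7:51 AM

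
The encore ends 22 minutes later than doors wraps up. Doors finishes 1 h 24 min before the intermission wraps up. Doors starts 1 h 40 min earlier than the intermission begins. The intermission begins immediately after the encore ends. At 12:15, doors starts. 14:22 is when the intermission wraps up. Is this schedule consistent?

No

Doors ends at 14:22 − 84 min = 12:58.
The encore ends at 12:58 + 22 min = 13:20.
So the intermission starts at 13:20.
Doors starts at 13:20 − 100 min = 11:40.
But doors is also said to start at 12:15 — a 35-minute conflict.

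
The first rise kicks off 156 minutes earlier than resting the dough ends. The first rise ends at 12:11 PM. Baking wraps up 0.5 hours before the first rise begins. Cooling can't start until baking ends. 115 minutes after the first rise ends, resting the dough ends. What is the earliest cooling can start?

11:00 AM

Resting the dough ends at 12:11 PM + 115 min = 2:06 PM.
The first rise starts at 2:06 PM − 156 min = 11:30 AM.
Baking ends at 11:30 AM − 30 min = 11:00 AM.
Cooling is bounded by baking, so the earliest it can start is 11:00 AM.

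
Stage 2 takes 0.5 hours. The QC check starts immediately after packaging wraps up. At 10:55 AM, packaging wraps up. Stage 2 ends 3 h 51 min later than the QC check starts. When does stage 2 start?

2:16 PM

The QC check starts at 10:55 AM.
Stage 2 ends at 10:55 AM + 231 min = 2:46 PM.
Stage 2 starts at 2:46 PM − 30 min = 2:16 PM.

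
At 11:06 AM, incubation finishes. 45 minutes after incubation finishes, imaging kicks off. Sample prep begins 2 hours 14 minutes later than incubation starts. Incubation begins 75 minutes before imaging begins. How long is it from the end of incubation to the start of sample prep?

Imaging starts at 11:06 AM + 45 min = 11:51 AM.
Incubation starts at 11:51 AM − 75 min = 10:36 AM.
Sample prep starts at 10:36 AM + 134 min = 12:50 PM.
From 11:06 AM to 12:50 PM is 104 minutes.

104 minutes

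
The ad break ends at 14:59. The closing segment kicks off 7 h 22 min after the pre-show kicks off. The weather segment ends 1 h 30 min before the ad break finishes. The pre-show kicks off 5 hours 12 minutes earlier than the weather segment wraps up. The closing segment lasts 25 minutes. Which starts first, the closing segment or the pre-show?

The weather segment ends at 14:59 − 90 min = 13:29.
The pre-show starts at 13:29 − 312 min = 08:17.
The closing segment starts at 08:17 + 442 min = 15:39.
The closing segment starts at 15:39 and the pre-show starts at 08:17, so the pre-show is first.

the pre-show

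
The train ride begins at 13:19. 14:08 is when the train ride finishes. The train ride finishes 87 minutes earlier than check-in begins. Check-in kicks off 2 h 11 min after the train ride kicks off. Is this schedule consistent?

No

Check-in starts at 13:19 + 131 min = 15:30.
The train ride ends at 15:30 − 87 min = 14:03.
But the train ride is also said to end at 14:08 — a 5-minute conflict.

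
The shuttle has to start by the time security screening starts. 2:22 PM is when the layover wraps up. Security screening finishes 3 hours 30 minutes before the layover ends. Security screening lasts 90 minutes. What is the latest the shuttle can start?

9:22 AM

Security screening ends at 2:22 PM − 210 min = 10:52 AM.
Security screening starts at 10:52 AM − 90 min = 9:22 AM.
The shuttle is bounded by security screening, so the latest it can start is 9:22 AM.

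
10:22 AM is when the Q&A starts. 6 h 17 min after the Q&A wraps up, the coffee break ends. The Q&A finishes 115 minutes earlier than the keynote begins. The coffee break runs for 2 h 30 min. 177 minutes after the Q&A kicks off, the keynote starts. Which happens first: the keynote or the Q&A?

the Q&A

The keynote starts at 10:22 AM + 177 min = 1:19 PM.
The keynote starts at 1:19 PM and the Q&A starts at 10:22 AM, so the Q&A is first.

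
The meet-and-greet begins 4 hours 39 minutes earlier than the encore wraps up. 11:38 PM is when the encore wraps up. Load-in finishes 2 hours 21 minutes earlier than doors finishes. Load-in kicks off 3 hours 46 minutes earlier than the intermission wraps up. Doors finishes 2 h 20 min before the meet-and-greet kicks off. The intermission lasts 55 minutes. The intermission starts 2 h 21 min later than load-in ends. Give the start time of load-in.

1:48 PM

The meet-and-greet starts at 11:38 PM − 279 min = 6:59 PM.
Doors ends at 6:59 PM − 140 min = 4:39 PM.
Load-in ends at 4:39 PM − 141 min = 2:18 PM.
The intermission starts at 2:18 PM + 141 min = 4:39 PM.
The intermission ends at 4:39 PM + 55 min = 5:34 PM.
Load-in starts at 5:34 PM − 226 min = 1:48 PM.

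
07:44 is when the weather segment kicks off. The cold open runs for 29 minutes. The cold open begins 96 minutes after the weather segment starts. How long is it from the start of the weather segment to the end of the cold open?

2 hours 5 minutes

The cold open starts at 07:44 + 96 min = 09:20.
The cold open ends at 09:20 + 29 min = 09:49.
From 07:44 to 09:49 is 2 hours 5 minutes.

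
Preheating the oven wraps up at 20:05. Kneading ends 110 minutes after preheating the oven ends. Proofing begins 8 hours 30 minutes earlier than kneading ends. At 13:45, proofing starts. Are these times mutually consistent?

No

Kneading ends at 20:05 + 110 min = 21:55.
Proofing starts at 21:55 − 510 min = 13:25.
But proofing is also said to start at 13:45 — a 20-minute conflict.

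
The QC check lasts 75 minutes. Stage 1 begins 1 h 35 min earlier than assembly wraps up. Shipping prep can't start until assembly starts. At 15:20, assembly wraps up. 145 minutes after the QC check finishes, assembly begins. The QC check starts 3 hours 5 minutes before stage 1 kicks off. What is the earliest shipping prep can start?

Stage 1 starts at 15:20 − 95 min = 13:45.
The QC check starts at 13:45 − 185 min = 10:40.
The QC check ends at 10:40 + 75 min = 11:55.
Assembly starts at 11:55 + 145 min = 14:20.
Shipping prep is bounded by assembly, so the earliest it can start is 14:20.

14:20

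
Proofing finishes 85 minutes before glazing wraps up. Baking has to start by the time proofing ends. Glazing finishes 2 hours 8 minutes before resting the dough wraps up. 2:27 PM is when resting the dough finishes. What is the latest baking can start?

Glazing ends at 2:27 PM − 128 min = 12:19 PM.
Proofing ends at 12:19 PM − 85 min = 10:54 AM.
Baking is bounded by proofing, so the latest it can start is 10:54 AM.

10:54 AM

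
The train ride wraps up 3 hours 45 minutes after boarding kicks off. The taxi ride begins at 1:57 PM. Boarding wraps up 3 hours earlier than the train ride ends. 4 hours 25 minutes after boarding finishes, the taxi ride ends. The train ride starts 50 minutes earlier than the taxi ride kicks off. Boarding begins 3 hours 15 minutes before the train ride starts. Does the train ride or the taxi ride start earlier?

The train ride starts at 1:57 PM − 50 min = 1:07 PM.
The train ride starts at 1:07 PM and the taxi ride starts at 1:57 PM, so the train ride is first.

the train ride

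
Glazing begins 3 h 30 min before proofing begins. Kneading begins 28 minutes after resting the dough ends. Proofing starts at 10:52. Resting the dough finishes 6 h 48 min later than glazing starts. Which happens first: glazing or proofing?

Glazing starts at 10:52 − 210 min = 07:22.
Glazing starts at 07:22 and proofing starts at 10:52, so glazing is first.

glazing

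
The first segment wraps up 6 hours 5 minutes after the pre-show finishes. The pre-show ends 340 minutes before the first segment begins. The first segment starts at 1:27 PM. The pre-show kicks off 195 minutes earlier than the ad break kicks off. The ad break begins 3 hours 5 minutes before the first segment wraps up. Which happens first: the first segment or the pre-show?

the pre-show

The pre-show ends at 1:27 PM − 340 min = 7:47 AM.
The first segment ends at 7:47 AM + 365 min = 1:52 PM.
The ad break starts at 1:52 PM − 185 min = 10:47 AM.
The pre-show starts at 10:47 AM − 195 min = 7:32 AM.
The first segment starts at 1:27 PM and the pre-show starts at 7:32 AM, so the pre-show is first.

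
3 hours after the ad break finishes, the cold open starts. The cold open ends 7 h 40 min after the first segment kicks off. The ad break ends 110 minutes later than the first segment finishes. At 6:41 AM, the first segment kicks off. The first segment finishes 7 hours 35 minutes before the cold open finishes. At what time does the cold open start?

The cold open ends at 6:41 AM + 460 min = 2:21 PM.
The first segment ends at 2:21 PM − 455 min = 6:46 AM.
The ad break ends at 6:46 AM + 110 min = 8:36 AM.
The cold open starts at 8:36 AM + 180 min = 11:36 AM.

11:36 AM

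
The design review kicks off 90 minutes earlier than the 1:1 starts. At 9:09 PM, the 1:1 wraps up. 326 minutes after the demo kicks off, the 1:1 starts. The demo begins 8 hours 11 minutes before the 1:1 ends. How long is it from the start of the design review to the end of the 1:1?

255 minutes

The demo starts at 9:09 PM − 491 min = 12:58 PM.
The 1:1 starts at 12:58 PM + 326 min = 6:24 PM.
The design review starts at 6:24 PM − 90 min = 4:54 PM.
From 4:54 PM to 9:09 PM is 255 minutes.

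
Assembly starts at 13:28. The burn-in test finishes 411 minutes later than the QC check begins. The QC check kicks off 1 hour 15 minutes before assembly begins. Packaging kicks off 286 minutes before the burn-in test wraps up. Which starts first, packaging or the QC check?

the QC check

The QC check starts at 13:28 − 75 min = 12:13.
The burn-in test ends at 12:13 + 411 min = 19:04.
Packaging starts at 19:04 − 286 min = 14:18.
Packaging starts at 14:18 and the QC check starts at 12:13, so the QC check is first.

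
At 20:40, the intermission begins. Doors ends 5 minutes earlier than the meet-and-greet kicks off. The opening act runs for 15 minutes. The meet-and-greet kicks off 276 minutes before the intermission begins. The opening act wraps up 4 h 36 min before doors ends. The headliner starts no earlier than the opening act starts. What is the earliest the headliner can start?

The meet-and-greet starts at 20:40 − 276 min = 16:04.
Doors ends at 16:04 − 5 min = 15:59.
The opening act ends at 15:59 − 276 min = 11:23.
The opening act starts at 11:23 − 15 min = 11:08.
The headliner is bounded by the opening act, so the earliest it can start is 11:08.

11:08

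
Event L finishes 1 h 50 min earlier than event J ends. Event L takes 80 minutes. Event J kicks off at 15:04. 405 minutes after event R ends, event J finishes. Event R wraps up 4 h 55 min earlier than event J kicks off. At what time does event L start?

Event R ends at 15:04 − 295 min = 10:09.
Event J ends at 10:09 + 405 min = 16:54.
Event L ends at 16:54 − 110 min = 15:04.
Event L starts at 15:04 − 80 min = 13:44.

13:44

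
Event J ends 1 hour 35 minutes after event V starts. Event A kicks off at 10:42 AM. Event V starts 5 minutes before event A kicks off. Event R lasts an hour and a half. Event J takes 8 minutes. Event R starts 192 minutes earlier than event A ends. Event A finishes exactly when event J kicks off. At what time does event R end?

Event V starts at 10:42 AM − 5 min = 10:37 AM.
Event J ends at 10:37 AM + 95 min = 12:12 PM.
Event J starts at 12:12 PM − 8 min = 12:04 PM.
So event A ends at 12:04 PM.
Event R starts at 12:04 PM − 192 min = 8:52 AM.
Event R ends at 8:52 AM + 90 min = 10:22 AM.

10:22 AM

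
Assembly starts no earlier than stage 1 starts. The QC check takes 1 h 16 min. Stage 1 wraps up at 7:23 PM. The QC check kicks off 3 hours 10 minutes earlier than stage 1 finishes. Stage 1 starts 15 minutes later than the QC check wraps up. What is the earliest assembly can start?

The QC check starts at 7:23 PM − 190 min = 4:13 PM.
The QC check ends at 4:13 PM + 76 min = 5:29 PM.
Stage 1 starts at 5:29 PM + 15 min = 5:44 PM.
Assembly is bounded by stage 1, so the earliest it can start is 5:44 PM.

5:44 PM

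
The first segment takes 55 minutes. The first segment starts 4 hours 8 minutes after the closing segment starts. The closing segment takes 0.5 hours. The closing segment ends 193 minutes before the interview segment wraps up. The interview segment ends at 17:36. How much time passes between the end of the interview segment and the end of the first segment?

The closing segment ends at 17:36 − 193 min = 14:23.
The closing segment starts at 14:23 − 30 min = 13:53.
The first segment starts at 13:53 + 248 min = 18:01.
The first segment ends at 18:01 + 55 min = 18:56.
From 17:36 to 18:56 is 1 h 20 min.

1 h 20 min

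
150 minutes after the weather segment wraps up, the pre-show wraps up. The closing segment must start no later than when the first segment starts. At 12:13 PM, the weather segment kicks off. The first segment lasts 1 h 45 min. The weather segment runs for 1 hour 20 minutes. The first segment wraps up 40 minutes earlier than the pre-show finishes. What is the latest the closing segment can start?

1:38 PM

The weather segment ends at 12:13 PM + 80 min = 1:33 PM.
The pre-show ends at 1:33 PM + 150 min = 4:03 PM.
The first segment ends at 4:03 PM − 40 min = 3:23 PM.
The first segment starts at 3:23 PM − 105 min = 1:38 PM.
The closing segment is bounded by the first segment, so the latest it can start is 1:38 PM.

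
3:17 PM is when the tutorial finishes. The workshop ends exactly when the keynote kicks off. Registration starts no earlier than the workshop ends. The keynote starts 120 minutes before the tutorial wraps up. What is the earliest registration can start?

The keynote starts at 3:17 PM − 120 min = 1:17 PM.
So the workshop ends at 1:17 PM.
Registration is bounded by the workshop, so the earliest it can start is 1:17 PM.

1:17 PM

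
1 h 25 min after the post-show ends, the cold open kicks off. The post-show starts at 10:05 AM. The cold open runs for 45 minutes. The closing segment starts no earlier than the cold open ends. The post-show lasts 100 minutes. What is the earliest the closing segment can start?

1:55 PM

The post-show ends at 10:05 AM + 100 min = 11:45 AM.
The cold open starts at 11:45 AM + 85 min = 1:10 PM.
The cold open ends at 1:10 PM + 45 min = 1:55 PM.
The closing segment is bounded by the cold open, so the earliest it can start is 1:55 PM.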